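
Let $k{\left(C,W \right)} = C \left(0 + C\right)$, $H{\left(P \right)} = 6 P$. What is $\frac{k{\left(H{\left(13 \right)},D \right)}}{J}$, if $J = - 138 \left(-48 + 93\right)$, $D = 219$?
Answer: $- \frac{338}{345} \approx -0.97971$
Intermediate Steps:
$k{\left(C,W \right)} = C^{2}$ ($k{\left(C,W \right)} = C C = C^{2}$)
$J = -6210$ ($J = \left(-138\right) 45 = -6210$)
$\frac{k{\left(H{\left(13 \right)},D \right)}}{J} = \frac{\left(6 \cdot 13\right)^{2}}{-6210} = 78^{2} \left(- \frac{1}{6210}\right) = 6084 \left(- \frac{1}{6210}\right) = - \frac{338}{345}$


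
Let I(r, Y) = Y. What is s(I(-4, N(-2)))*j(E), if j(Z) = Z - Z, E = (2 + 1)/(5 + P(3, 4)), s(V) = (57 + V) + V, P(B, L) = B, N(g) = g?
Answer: 0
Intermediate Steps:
s(V) = 57 + 2*V
E = 3/8 (E = (2 + 1)/(5 + 3) = 3/8 ≈ 0.37500)
j(Z) = 0
s(I(-4, N(-2)))*j(E) = (57 + 2*(-2))*0 = (57 - 4)*0 = 53*0 = 0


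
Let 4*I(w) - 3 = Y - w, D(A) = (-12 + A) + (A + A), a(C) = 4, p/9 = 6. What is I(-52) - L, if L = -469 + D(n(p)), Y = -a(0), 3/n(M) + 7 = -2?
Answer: 1979/4 ≈ 494.75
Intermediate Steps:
p = 54 (p = 9*6 = 54)
n(M) = -1/3 (n(M) = 3/(-7 - 2) = 3/(-9) = 3*(-1/9) = -1/3)
Y = -4 (Y = -1*4 = -4)
D(A) = -12 + 3*A (D(A) = (-12 + A) + 2*A = -12 + 3*A)
I(w) = -1/4 - w/4 (I(w) = 3/4 + (-4 - w)/4 = 3/4 + (-1 - w/4) = -1/4 - w/4)
L = -482 (L = -469 + (-12 + 3*(-1/3)) = -469 + (-12 - 1) = -469 - 13 = -482)
I(-52) - L = (-1/4 - 1/4*(-52)) - 1*(-482) = (-1/4 + 13) + 482 = 51/4 + 482 = 1979/4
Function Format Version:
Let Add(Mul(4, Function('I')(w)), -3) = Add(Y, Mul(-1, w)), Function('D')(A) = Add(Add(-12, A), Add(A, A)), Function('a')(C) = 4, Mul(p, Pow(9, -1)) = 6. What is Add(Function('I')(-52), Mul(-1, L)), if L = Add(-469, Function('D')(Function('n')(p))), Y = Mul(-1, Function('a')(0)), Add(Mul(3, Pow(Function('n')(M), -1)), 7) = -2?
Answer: Rational(1979, 4) ≈ 494.75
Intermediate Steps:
p = 54 (p = Mul(9, 6) = 54)
Function('n')(M) = Rational(-1, 3) (Function('n')(M) = Mul(3, Pow(Add(-7, -2), -1)) = Mul(3, Pow(-9, -1)) = Mul(3, Rational(-1, 9)) = Rational(-1, 3))
Y = -4 (Y = Mul(-1, 4) = -4)
Function('D')(A) = Add(-12, Mul(3, A)) (Function('D')(A) = Add(Add(-12, A), Mul(2, A)) = Add(-12, Mul(3, A)))
Function('I')(w) = Add(Rational(-1, 4), Mul(Rational(-1, 4), w)) (Function('I')(w) = Add(Rational(3, 4), Mul(Rational(1, 4), Add(-4, Mul(-1, w)))) = Add(Rational(3, 4), Add(-1, Mul(Rational(-1, 4), w))) = Add(Rational(-1, 4), Mul(Rational(-1, 4), w)))
L = -482 (L = Add(-469, Add(-12, Mul(3, Rational(-1, 3)))) = Add(-469, Add(-12, -1)) = Add(-469, -13) = -482)
Add(Function('I')(-52), Mul(-1, L)) = Add(Add(Rational(-1, 4), Mul(Rational(-1, 4), -52)), Mul(-1, -482)) = Add(Add(Rational(-1, 4), 13), 482) = Add(Rational(51, 4), 482) = Rational(1979, 4)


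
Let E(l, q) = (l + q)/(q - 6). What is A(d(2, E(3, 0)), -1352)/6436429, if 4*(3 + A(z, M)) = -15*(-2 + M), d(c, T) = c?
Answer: 10149/12872858 ≈ 0.00078840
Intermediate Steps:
E(l, q) = (l + q)/(-6 + q)
A(z, M) = 9/2 - 15*M/4 (A(z, M) = -3 + (-15*(-2 + M))/4 = -3 + (30 - 15*M)/4 = -3 + (15/2 - 15*M/4) = 9/2 - 15*M/4)
A(d(2, E(3, 0)), -1352)/6436429 = (9/2 - 15/4*(-1352))/6436429 = (9/2 + 5070)*(1/6436429) = (10149/2)*(1/6436429) = 10149/12872858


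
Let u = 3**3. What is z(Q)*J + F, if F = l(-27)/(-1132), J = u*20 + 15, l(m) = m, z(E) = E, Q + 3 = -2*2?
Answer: -4397793/1132 ≈ -3885.0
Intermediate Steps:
Q = -7 (Q = -3 - 2*2 = -3 - 4 = -7)
u = 27
J = 555 (J = 27*20 + 15 = 540 + 15 = 555)
F = 27/1132 (F = -27/(-1132) = -27*(-1/1132) = 27/1132 ≈ 0.023852)
z(Q)*J + F = -7*555 + 27/1132 = -3885 + 27/1132 = -4397793/1132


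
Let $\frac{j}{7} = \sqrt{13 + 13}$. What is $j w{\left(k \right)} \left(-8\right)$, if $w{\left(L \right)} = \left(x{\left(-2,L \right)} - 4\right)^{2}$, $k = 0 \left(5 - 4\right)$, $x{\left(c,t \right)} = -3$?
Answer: $- 2744 \sqrt{26} \approx -13992.0$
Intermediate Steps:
$k = 0$ ($k = 0 \cdot 1 = 0$)
$j = 7 \sqrt{26}$ ($j = 7 \sqrt{13 + 13} = 7 \sqrt{26} \approx 35.693$)
$w{\left(L \right)} = 49$ ($w{\left(L \right)} = \left(-3 - 4\right)^{2} = \left(-7\right)^{2} = 49$)
$j w{\left(k \right)} \left(-8\right) = 7 \sqrt{26} \cdot 49 \left(-8\right) = 343 \sqrt{26} \left(-8\right) = - 2744 \sqrt{26}$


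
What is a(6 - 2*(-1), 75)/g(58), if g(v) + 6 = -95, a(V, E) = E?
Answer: -75/101 ≈ -0.74257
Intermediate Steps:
g(v) = -101 (g(v) = -6 - 95 = -101)
a(6 - 2*(-1), 75)/g(58) = 75/(-101) = 75*(-1/101) = -75/101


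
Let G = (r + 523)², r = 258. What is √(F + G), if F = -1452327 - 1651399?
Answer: 3*I*√277085 ≈ 1579.2*I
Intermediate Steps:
F = -3103726
G = 609961 (G = (258 + 523)² = 781² = 609961)
√(F + G) = √(-3103726 + 609961) = √(-2493765) = 3*I*√277085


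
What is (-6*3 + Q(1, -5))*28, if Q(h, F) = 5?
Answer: -364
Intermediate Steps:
(-6*3 + Q(1, -5))*28 = (-6*3 + 5)*28 = (-18 + 5)*28 = -13*28 = -364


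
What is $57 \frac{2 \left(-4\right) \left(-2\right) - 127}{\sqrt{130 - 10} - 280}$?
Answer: $\frac{2331}{103} + \frac{333 \sqrt{30}}{2060} \approx 23.516$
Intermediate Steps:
$57 \frac{2 \left(-4\right) \left(-2\right) - 127}{\sqrt{130 - 10} - 280} = 57 \frac{\left(-8\right) \left(-2\right) - 127}{\sqrt{120} - 280} = 57 \frac{16 - 127}{2 \sqrt{30} - 280} = 57 \left(- \frac{111}{-280 + 2 \sqrt{30}}\right) = - \frac{6327}{-280 + 2 \sqrt{30}}$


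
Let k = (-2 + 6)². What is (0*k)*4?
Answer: 0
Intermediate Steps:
k = 16 (k = 4² = 16)
(0*k)*4 = (0*16)*4 = 0*4 = 0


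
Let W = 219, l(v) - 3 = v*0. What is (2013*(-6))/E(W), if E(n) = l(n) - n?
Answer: 671/12 ≈ 55.917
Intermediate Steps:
l(v) = 3 (l(v) = 3 + v*0 = 3 + 0 = 3)
E(n) = 3 - n
(2013*(-6))/E(W) = (2013*(-6))/(3 - 1*219) = -12078/(3 - 219) = -12078/(-216) = -12078*(-1/216) = 671/12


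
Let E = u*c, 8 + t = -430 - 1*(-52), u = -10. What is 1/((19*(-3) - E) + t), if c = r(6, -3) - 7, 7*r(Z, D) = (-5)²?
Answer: -7/3341 ≈ -0.0020952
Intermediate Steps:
r(Z, D) = 25/7 (r(Z, D) = (⅐)*(-5)² = (⅐)*25 = 25/7)
c = -24/7 (c = 25/7 - 7 = -24/7 ≈ -3.4286)
t = -386 (t = -8 + (-430 - 1*(-52)) = -8 + (-430 + 52) = -8 - 378 = -386)
E = 240/7 (E = -10*(-24/7) = 240/7 ≈ 34.286)
1/((19*(-3) - E) + t) = 1/((19*(-3) - 1*240/7) - 386) = 1/((-57 - 240/7) - 386) = 1/(-639/7 - 386) = 1/(-3341/7) = -7/3341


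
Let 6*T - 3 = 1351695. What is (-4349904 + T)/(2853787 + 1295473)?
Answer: -4124621/4149260 ≈ -0.99406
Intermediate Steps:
T = 225283 (T = ½ + (⅙)*1351695 = ½ + 450565/2 = 225283)
(-4349904 + T)/(2853787 + 1295473) = (-4349904 + 225283)/(2853787 + 1295473) = -4124621/4149260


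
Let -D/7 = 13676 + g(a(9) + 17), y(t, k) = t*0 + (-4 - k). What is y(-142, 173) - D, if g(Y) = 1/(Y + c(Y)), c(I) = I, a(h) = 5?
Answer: 4204427/44 ≈ 95555.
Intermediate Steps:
y(t, k) = -4 - k (y(t, k) = 0 + (-4 - k) = -4 - k)
g(Y) = 1/(2*Y) (g(Y) = 1/(Y + Y) = 1/(2*Y))
D = -4212215/44 (D = -7*(13676 + 1/(2*(5 + 17))) = -7*(13676 + (½)/22) = -7*(13676 + (½)*(1/22)) = -7*(13676 + 1/44) = -7*601745/44 = -4212215/44 ≈ -95732.)
y(-142, 173) - D = (-4 - 1*173) - 1*(-4212215/44) = (-4 - 173) + 4212215/44 = -177 + 4212215/44 = 4204427/44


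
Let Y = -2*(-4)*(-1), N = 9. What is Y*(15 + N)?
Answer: -192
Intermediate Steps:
Y = -8 (Y = 8*(-1) = -8)
Y*(15 + N) = -8*(15 + 9) = -8*24 = -192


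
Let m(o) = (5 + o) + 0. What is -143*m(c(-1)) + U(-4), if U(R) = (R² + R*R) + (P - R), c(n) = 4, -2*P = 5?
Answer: -2507/2 ≈ -1253.5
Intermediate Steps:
P = -5/2 (P = -½*5 = -5/2 ≈ -2.5000)
m(o) = 5 + o
U(R) = -5/2 - R + 2*R² (U(R) = (R² + R*R) + (-5/2 - R) = (R² + R²) + (-5/2 - R) = 2*R² + (-5/2 - R) = -5/2 - R + 2*R²)
-143*m(c(-1)) + U(-4) = -143*(5 + 4) + (-5/2 - 1*(-4) + 2*(-4)²) = -143*9 + (-5/2 + 4 + 2*16) = -1287 + (-5/2 + 4 + 32) = -1287 + 67/2 = -2507/2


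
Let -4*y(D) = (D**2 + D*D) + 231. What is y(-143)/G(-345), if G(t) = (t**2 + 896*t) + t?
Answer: 41129/761760 ≈ 0.053992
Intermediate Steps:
G(t) = t**2 + 897*t
y(D) = -231/4 - D**2/2 (y(D) = -((D**2 + D*D) + 231)/4 = -((D**2 + D**2) + 231)/4 = -(2*D**2 + 231)/4 = -(231 + 2*D**2)/4 = -231/4 - D**2/2)
y(-143)/G(-345) = (-231/4 - 1/2*(-143)**2)/((-345*(897 - 345))) = (-231/4 - 1/2*20449)/((-345*552)) = (-231/4 - 20449/2)/(-190440) = -41129/4*(-1/190440) = 41129/761760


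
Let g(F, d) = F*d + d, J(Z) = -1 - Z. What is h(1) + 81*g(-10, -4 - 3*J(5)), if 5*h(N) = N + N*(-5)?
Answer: -51034/5 ≈ -10207.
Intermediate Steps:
g(F, d) = d + F*d
h(N) = -4*N/5 (h(N) = (N + N*(-5))/5 = (N - 5*N)/5 = (-4*N)/5 = -4*N/5)
h(1) + 81*g(-10, -4 - 3*J(5)) = -⅘*1 + 81*((-4 - 3*(-1 - 1*5))*(1 - 10)) = -⅘ + 81*((-4 - 3*(-1 - 5))*(-9)) = -⅘ + 81*((-4 - 3*(-6))*(-9)) = -⅘ + 81*((-4 + 18)*(-9)) = -⅘ + 81*(14*(-9)) = -⅘ + 81*(-126) = -⅘ - 10206 = -51034/5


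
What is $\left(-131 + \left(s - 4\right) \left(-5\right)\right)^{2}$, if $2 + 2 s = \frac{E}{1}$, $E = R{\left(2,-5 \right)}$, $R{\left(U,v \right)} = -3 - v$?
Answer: $12321$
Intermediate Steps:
$E = 2$ ($E = -3 - -5 = -3 + 5 = 2$)
$s = 0$ ($s = -1 + \frac{2 \cdot 1^{-1}}{2} = -1 + \frac{2 \cdot 1}{2} = -1 + \frac{1}{2} \cdot 2 = -1 + 1 = 0$)
$\left(-131 + \left(s - 4\right) \left(-5\right)\right)^{2} = \left(-131 + \left(0 - 4\right) \left(-5\right)\right)^{2} = \left(-131 - -20\right)^{2} = \left(-131 + 20\right)^{2} = \left(-111\right)^{2} = 12321$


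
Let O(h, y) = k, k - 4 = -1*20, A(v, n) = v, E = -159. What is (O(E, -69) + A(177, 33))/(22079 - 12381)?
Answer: 161/9698 ≈ 0.016601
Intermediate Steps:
k = -16 (k = 4 - 1*20 = 4 - 20 = -16)
O(h, y) = -16
(O(E, -69) + A(177, 33))/(22079 - 12381) = (-16 + 177)/(22079 - 12381) = 161/9698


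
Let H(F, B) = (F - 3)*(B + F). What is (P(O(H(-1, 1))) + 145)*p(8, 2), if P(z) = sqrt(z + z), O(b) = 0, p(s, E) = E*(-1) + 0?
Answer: -290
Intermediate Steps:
p(s, E) = -E (p(s, E) = -E + 0 = -E)
H(F, B) = (-3 + F)*(B + F)
P(z) = sqrt(2)*sqrt(z) (P(z) = sqrt(2*z) = sqrt(2)*sqrt(z))
(P(O(H(-1, 1))) + 145)*p(8, 2) = (sqrt(2)*sqrt(0) + 145)*(-1*2) = (sqrt(2)*0 + 145)*(-2) = (0 + 145)*(-2) = 145*(-2) = -290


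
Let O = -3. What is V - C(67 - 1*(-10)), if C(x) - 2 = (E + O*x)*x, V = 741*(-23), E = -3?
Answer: 973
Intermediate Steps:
V = -17043
C(x) = 2 + x*(-3 - 3*x) (C(x) = 2 + (-3 - 3*x)*x = 2 + x*(-3 - 3*x))
V - C(67 - 1*(-10)) = -17043 - (2 - 3*(67 - 1*(-10)) - 3*(67 - 1*(-10))**2) = -17043 - (2 - 3*(67 + 10) - 3*(67 + 10)**2) = -17043 - (2 - 3*77 - 3*77**2) = -17043 - (2 - 231 - 3*5929) = -17043 - (2 - 231 - 17787) = -17043 - 1*(-18016) = -17043 + 18016 = 973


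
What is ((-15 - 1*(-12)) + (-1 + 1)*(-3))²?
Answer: 9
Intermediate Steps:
((-15 - 1*(-12)) + (-1 + 1)*(-3))² = ((-15 + 12) + 0*(-3))² = (-3 + 0)² = (-3)² = 9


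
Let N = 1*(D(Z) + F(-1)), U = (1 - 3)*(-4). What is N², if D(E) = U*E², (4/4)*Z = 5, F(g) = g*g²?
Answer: 39601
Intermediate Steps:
F(g) = g³
Z = 5
U = 8 (U = -2*(-4) = 8)
D(E) = 8*E²
N = 199 (N = 1*(8*5² + (-1)³) = 1*(8*25 - 1) = 1*(200 - 1) = 1*199 = 199)
N² = 199² = 39601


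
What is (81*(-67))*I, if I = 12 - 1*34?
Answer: 119394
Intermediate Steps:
I = -22 (I = 12 - 34 = -22)
(81*(-67))*I = (81*(-67))*(-22) = -5427*(-22) = 119394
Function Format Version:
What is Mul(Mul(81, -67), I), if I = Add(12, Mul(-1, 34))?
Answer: 119394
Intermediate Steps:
I = -22 (I = Add(12, -34) = -22)
Mul(Mul(81, -67), I) = Mul(Mul(81, -67), -22) = Mul(-5427, -22) = 119394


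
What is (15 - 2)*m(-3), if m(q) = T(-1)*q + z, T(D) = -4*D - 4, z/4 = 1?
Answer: 52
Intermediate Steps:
z = 4 (z = 4*1 = 4)
T(D) = -4 - 4*D
m(q) = 4 (m(q) = (-4 - 4*(-1))*q + 4 = (-4 + 4)*q + 4 = 0*q + 4 = 0 + 4 = 4)
(15 - 2)*m(-3) = (15 - 2)*4 = 13*4 = 52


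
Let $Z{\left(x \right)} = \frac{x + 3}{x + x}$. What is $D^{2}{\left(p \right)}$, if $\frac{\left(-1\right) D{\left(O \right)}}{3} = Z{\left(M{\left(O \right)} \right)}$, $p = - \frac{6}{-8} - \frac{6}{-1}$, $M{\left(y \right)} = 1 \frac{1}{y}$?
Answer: $\frac{65025}{64} \approx 1016.0$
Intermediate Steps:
$M{\left(y \right)} = \frac{1}{y}$
$p = \frac{27}{4}$ ($p = \left(-6\right) \left(- \frac{1}{8}\right) - -6 = \frac{3}{4} + 6 = \frac{27}{4} \approx 6.75$)
$Z{\left(x \right)} = \frac{3 + x}{2 x}$
$D{\left(O \right)} = - \frac{3 O \left(3 + \frac{1}{O}\right)}{2}$ ($D{\left(O \right)} = - 3 \frac{3 + \frac{1}{O}}{2 \frac{1}{O}} = - 3 \frac{O \left(3 + \frac{1}{O}\right)}{2} = - \frac{3 O \left(3 + \frac{1}{O}\right)}{2}$)
$D^{2}{\left(p \right)} = \left(- \frac{3}{2} - \frac{243}{8}\right)^{2} = \left(- \frac{255}{8}\right)^{2} = \frac{65025}{64}$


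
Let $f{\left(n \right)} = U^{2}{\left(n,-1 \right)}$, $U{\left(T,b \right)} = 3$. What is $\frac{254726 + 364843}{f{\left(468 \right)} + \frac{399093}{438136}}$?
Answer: $\frac{90485161128}{1447439} \approx 62514.0$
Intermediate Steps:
$f{\left(n \right)} = 9$ ($f{\left(n \right)} = 3^{2} = 9$)
$\frac{254726 + 364843}{f{\left(468 \right)} + \frac{399093}{438136}} = \frac{254726 + 364843}{9 + \frac{399093}{438136}} = \frac{619569}{9 + 399093 \cdot \frac{1}{438136}} = \frac{619569}{9 + \frac{399093}{438136}} = \frac{619569}{\frac{4342317}{438136}} = 619569 \cdot \frac{438136}{4342317} = \frac{90485161128}{1447439}$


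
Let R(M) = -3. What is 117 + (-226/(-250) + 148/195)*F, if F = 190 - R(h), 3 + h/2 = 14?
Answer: 2135026/4875 ≈ 437.95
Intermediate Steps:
h = 22 (h = -6 + 2*14 = -6 + 28 = 22)
F = 193 (F = 190 - 1*(-3) = 190 + 3 = 193)
117 + (-226/(-250) + 148/195)*F = 117 + (-226/(-250) + 148/195)*193 = 117 + (-226*(-1/250) + 148*(1/195))*193 = 117 + (113/125 + 148/195)*193 = 117 + (8107/4875)*193 = 117 + 1564651/4875 = 2135026/4875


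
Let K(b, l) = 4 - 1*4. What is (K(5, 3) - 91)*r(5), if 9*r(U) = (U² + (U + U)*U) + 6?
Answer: -819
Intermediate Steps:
K(b, l) = 0 (K(b, l) = 4 - 4 = 0)
r(U) = ⅔ + U²/3 (r(U) = ((U² + (U + U)*U) + 6)/9 = ((U² + (2*U)*U) + 6)/9 = ((U² + 2*U²) + 6)/9 = (3*U² + 6)/9 = (6 + 3*U²)/9 = ⅔ + U²/3)
(K(5, 3) - 91)*r(5) = (0 - 91)*(⅔ + (⅓)*5²) = -91*(⅔ + (⅓)*25) = -91*(⅔ + 25/3) = -91*9 = -819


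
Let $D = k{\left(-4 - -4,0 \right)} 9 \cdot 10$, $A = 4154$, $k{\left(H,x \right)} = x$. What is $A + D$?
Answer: $4154$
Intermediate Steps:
$D = 0$ ($D = 0 \cdot 9 \cdot 10 = 0 \cdot 10 = 0$)
$A + D = 4154 + 0 = 4154$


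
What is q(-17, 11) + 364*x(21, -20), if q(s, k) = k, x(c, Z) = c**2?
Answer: 160535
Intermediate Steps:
q(-17, 11) + 364*x(21, -20) = 11 + 364*21**2 = 11 + 364*441 = 11 + 160524 = 160535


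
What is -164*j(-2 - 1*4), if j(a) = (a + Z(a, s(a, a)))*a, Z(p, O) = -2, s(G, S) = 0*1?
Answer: -7872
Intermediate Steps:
s(G, S) = 0
j(a) = a*(-2 + a) (j(a) = (a - 2)*a = (-2 + a)*a = a*(-2 + a))
-164*j(-2 - 1*4) = -164*(-2 - 1*4)*(-2 + (-2 - 1*4)) = -164*(-2 - 4)*(-2 + (-2 - 4)) = -(-984)*(-2 - 6) = -(-984)*(-8) = -164*48 = -7872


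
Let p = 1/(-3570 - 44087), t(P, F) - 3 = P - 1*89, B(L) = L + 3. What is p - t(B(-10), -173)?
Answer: 4432100/47657 ≈ 93.000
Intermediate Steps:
B(L) = 3 + L
t(P, F) = -86 + P (t(P, F) = 3 + (P - 1*89) = 3 + (P - 89) = 3 + (-89 + P) = -86 + P)
p = -1/47657 (p = 1/(-47657) = -1/47657 ≈ -2.0983e-5)
p - t(B(-10), -173) = -1/47657 - (-86 + (3 - 10)) = -1/47657 - (-86 - 7) = -1/47657 - 1*(-93) = -1/47657 + 93 = 4432100/47657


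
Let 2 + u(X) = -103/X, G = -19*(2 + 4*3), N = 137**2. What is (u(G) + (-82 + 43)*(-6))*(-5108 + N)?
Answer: 44444985/14 ≈ 3.1746e+6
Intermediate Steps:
N = 18769
G = -266 (G = -19*(2 + 12) = -19*14 = -266)
u(X) = -2 - 103/X
(u(G) + (-82 + 43)*(-6))*(-5108 + N) = ((-2 - 103/(-266)) + (-82 + 43)*(-6))*(-5108 + 18769) = ((-2 - 103*(-1/266)) - 39*(-6))*13661 = ((-2 + 103/266) + 234)*13661 = (-429/266 + 234)*13661 = (61815/266)*13661 = 44444985/14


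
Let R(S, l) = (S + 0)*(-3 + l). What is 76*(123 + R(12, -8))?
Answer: -684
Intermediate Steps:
R(S, l) = S*(-3 + l)
76*(123 + R(12, -8)) = 76*(123 + 12*(-3 - 8)) = 76*(123 + 12*(-11)) = 76*(123 - 132) = 76*(-9) = -684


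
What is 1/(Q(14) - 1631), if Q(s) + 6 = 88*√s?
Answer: -1637/2571353 - 88*√14/2571353 ≈ -0.00076468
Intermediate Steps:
Q(s) = -6 + 88*√s
1/(Q(14) - 1631) = 1/((-6 + 88*√14) - 1631) = 1/(-1637 + 88*√14)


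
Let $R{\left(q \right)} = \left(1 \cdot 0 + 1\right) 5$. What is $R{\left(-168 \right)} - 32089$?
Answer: $-32084$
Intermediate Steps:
$R{\left(q \right)} = 5$ ($R{\left(q \right)} = \left(0 + 1\right) 5 = 1 \cdot 5 = 5$)
$R{\left(-168 \right)} - 32089 = 5 - 32089 = -32084$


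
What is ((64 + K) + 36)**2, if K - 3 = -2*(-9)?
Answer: 14641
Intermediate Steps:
K = 21 (K = 3 - 2*(-9) = 3 + 18 = 21)
((64 + K) + 36)**2 = ((64 + 21) + 36)**2 = (85 + 36)**2 = 121**2 = 14641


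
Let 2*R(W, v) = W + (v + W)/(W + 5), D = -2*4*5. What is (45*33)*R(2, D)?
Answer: -17820/7 ≈ -2545.7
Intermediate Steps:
D = -40 (D = -8*5 = -40)
R(W, v) = W/2 + (W + v)/(2*(5 + W)) (R(W, v) = (W + (v + W)/(W + 5))/2 = (W + (W + v)/(5 + W))/2 = W/2 + (W + v)/(2*(5 + W)))
(45*33)*R(2, D) = (45*33)*((-40 + 2**2 + 6*2)/(2*(5 + 2))) = 1485*((1/2)*(-40 + 4 + 12)/7) = 1485*((1/2)*(1/7)*(-24)) = 1485*(-12/7) = -17820/7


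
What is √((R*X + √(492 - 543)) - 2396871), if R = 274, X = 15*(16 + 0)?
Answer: √(-2331111 + I*√51) ≈ 0.002 + 1526.8*I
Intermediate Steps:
X = 240 (X = 15*16 = 240)
√((R*X + √(492 - 543)) - 2396871) = √((274*240 + √(492 - 543)) - 2396871) = √((65760 + √(-51)) - 2396871) = √((65760 + I*√51) - 2396871) = √(-2331111 + I*√51)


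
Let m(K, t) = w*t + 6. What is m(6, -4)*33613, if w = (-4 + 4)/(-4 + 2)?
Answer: 201678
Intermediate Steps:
w = 0 (w = 0/(-2) = 0*(-½) = 0)
m(K, t) = 6 (m(K, t) = 0*t + 6 = 0 + 6 = 6)
m(6, -4)*33613 = 6*33613 = 201678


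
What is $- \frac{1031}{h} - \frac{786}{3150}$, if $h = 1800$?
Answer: $- \frac{10361}{12600} \approx -0.8223$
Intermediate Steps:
$- \frac{1031}{h} - \frac{786}{3150} = - \frac{1031}{1800} - \frac{786}{3150} = \left(-1031\right) \frac{1}{1800} - \frac{131}{525} = - \frac{1031}{1800} - \frac{131}{525} = - \frac{10361}{12600}$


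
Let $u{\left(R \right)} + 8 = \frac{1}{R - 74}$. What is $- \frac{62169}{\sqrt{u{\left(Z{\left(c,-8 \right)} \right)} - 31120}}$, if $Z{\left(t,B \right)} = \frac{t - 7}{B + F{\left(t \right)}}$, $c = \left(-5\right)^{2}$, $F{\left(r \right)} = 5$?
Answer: $\frac{248676 i \sqrt{12451205}}{2490241} \approx 352.37 i$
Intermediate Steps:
$c = 25$
$Z{\left(t,B \right)} = \frac{-7 + t}{5 + B}$ ($Z{\left(t,B \right)} = \frac{t - 7}{B + 5} = \frac{-7 + t}{5 + B}$)
$u{\left(R \right)} = -8 + \frac{1}{-74 + R}$ ($u{\left(R \right)} = -8 + \frac{1}{R - 74} = -8 + \frac{1}{-74 + R}$)
$- \frac{62169}{\sqrt{u{\left(Z{\left(c,-8 \right)} \right)} - 31120}} = - \frac{62169}{\sqrt{\frac{593 - 8 \frac{-7 + 25}{5 - 8}}{-74 + \frac{-7 + 25}{5 - 8}} - 31120}} = - \frac{62169}{\sqrt{\frac{593 - 8 \frac{1}{-3} \cdot 18}{-74 + \frac{1}{-3} \cdot 18} - 31120}} = - \frac{62169}{\sqrt{\frac{593 - 8 \left(\left(- \frac{1}{3}\right) 18\right)}{-74 - 6} - 31120}} = - \frac{62169}{\sqrt{\frac{593 - -48}{-74 - 6} - 31120}} = - \frac{62169}{\sqrt{\frac{593 + 48}{-80} - 31120}} = - \frac{62169}{\sqrt{\left(- \frac{1}{80}\right) 641 - 31120}} = - \frac{62169}{\sqrt{- \frac{641}{80} - 31120}} = - \frac{62169}{\sqrt{- \frac{2490241}{80}}} = - \frac{62169}{\frac{1}{20} i \sqrt{12451205}} = - 62169 \left(- \frac{4 i \sqrt{12451205}}{2490241}\right) = \frac{248676 i \sqrt{12451205}}{2490241}$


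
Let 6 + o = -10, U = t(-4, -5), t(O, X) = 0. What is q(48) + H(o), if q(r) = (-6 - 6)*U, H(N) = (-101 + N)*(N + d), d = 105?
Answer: -10413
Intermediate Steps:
U = 0
o = -16 (o = -6 - 10 = -16)
H(N) = (-101 + N)*(105 + N) (H(N) = (-101 + N)*(N + 105) = (-101 + N)*(105 + N))
q(r) = 0 (q(r) = (-6 - 6)*0 = -12*0 = 0)
q(48) + H(o) = 0 + (-10605 + (-16)² + 4*(-16)) = 0 + (-10605 + 256 - 64) = 0 - 10413 = -10413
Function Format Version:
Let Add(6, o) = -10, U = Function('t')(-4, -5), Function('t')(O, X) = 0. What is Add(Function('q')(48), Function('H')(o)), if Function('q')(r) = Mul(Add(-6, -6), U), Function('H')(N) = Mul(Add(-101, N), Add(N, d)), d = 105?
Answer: -10413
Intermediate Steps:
U = 0
o = -16 (o = Add(-6, -10) = -16)
Function('H')(N) = Mul(Add(-101, N), Add(105, N)) (Function('H')(N) = Mul(Add(-101, N), Add(N, 105)) = Mul(Add(-101, N), Add(105, N)))
Function('q')(r) = 0 (Function('q')(r) = Mul(Add(-6, -6), 0) = Mul(-12, 0) = 0)
Add(Function('q')(48), Function('H')(o)) = Add(0, Add(-10605, Pow(-16, 2), Mul(4, -16))) = Add(0, Add(-10605, 256, -64)) = Add(0, -10413) = -10413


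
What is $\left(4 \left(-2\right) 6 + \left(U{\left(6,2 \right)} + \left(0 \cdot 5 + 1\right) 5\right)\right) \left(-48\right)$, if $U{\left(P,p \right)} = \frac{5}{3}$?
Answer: $1984$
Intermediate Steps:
$U{\left(P,p \right)} = \frac{5}{3}$ ($U{\left(P,p \right)} = 5 \cdot \frac{1}{3} = \frac{5}{3}$)
$\left(4 \left(-2\right) 6 + \left(U{\left(6,2 \right)} + \left(0 \cdot 5 + 1\right) 5\right)\right) \left(-48\right) = \left(4 \left(-2\right) 6 + \left(\frac{5}{3} + \left(0 \cdot 5 + 1\right) 5\right)\right) \left(-48\right) = \left(\left(-8\right) 6 + \left(\frac{5}{3} + \left(0 + 1\right) 5\right)\right) \left(-48\right) = \left(-48 + \left(\frac{5}{3} + 1 \cdot 5\right)\right) \left(-48\right) = \left(-48 + \left(\frac{5}{3} + 5\right)\right) \left(-48\right) = \left(-48 + \frac{20}{3}\right) \left(-48\right) = \left(- \frac{124}{3}\right) \left(-48\right) = 1984$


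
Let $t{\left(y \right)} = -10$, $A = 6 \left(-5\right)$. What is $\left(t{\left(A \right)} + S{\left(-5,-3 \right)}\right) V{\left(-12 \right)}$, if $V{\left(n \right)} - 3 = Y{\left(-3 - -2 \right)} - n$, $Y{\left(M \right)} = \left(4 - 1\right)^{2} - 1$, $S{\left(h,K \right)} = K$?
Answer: $-299$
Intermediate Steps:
$A = -30$
$Y{\left(M \right)} = 8$ ($Y{\left(M \right)} = 3^{2} - 1 = 9 - 1 = 8$)
$V{\left(n \right)} = 11 - n$ ($V{\left(n \right)} = 3 - \left(-8 + n\right) = 11 - n$)
$\left(t{\left(A \right)} + S{\left(-5,-3 \right)}\right) V{\left(-12 \right)} = \left(-10 - 3\right) \left(11 - -12\right) = - 13 \left(11 + 12\right) = \left(-13\right) 23 = -299$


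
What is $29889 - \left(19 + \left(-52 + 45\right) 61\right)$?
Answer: $30297$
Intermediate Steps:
$29889 - \left(19 + \left(-52 + 45\right) 61\right) = 29889 - \left(19 - 427\right) = 29889 - -408 = 29889 + 408 = 30297$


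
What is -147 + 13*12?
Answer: 9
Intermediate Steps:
-147 + 13*12 = -147 + 156 = 9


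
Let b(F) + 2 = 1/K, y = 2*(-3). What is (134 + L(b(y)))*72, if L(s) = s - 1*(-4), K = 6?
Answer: 9804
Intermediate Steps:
y = -6
b(F) = -11/6 (b(F) = -2 + 1/6 = -2 + ⅙ = -11/6)
L(s) = 4 + s (L(s) = s + 4 = 4 + s)
(134 + L(b(y)))*72 = (134 + (4 - 11/6))*72 = (134 + 13/6)*72 = (817/6)*72 = 9804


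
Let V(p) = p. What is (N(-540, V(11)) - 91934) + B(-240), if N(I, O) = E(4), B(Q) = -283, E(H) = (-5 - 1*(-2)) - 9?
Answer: -92229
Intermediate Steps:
E(H) = -12 (E(H) = (-5 + 2) - 9 = -3 - 9 = -12)
N(I, O) = -12
(N(-540, V(11)) - 91934) + B(-240) = (-12 - 91934) - 283 = -91946 - 283 = -92229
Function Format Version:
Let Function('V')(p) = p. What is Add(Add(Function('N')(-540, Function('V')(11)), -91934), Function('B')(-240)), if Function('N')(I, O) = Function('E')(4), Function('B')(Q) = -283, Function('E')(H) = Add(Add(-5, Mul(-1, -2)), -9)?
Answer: -92229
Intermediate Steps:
Function('E')(H) = -12 (Function('E')(H) = Add(Add(-5, 2), -9) = Add(-3, -9) = -12)
Function('N')(I, O) = -12
Add(Add(Function('N')(-540, Function('V')(11)), -91934), Function('B')(-240)) = Add(Add(-12, -91934), -283) = Add(-91946, -283) = -92229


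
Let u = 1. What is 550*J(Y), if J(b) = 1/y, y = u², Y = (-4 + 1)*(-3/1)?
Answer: 550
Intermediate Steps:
Y = 9 (Y = -(-9) = -3*(-3) = 9)
y = 1 (y = 1² = 1)
J(b) = 1 (J(b) = 1/1 = 1)
550*J(Y) = 550*1 = 550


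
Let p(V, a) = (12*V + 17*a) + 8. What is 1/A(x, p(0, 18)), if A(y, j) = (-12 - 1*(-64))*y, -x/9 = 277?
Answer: -1/129636 ≈ -7.7139e-6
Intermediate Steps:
p(V, a) = 8 + 12*V + 17*a
x = -2493 (x = -9*277 = -2493)
A(y, j) = 52*y (A(y, j) = (-12 + 64)*y = 52*y)
1/A(x, p(0, 18)) = 1/(52*(-2493)) = 1/(-129636) = -1/129636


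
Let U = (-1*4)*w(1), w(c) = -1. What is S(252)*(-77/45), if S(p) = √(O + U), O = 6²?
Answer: -154*√10/45 ≈ -10.822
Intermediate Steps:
O = 36
U = 4 (U = -1*4*(-1) = -4*(-1) = 4)
S(p) = 2*√10 (S(p) = √(36 + 4) = √40 = 2*√10)
S(252)*(-77/45) = (2*√10)*(-77/45) = -154*√10/45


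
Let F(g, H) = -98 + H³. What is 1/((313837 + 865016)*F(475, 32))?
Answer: 1/38513127510 ≈ 2.5965e-11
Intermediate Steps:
1/((313837 + 865016)*F(475, 32)) = 1/((313837 + 865016)*(-98 + 32³)) = 1/(1178853*(-98 + 32768)) = (1/1178853)/32670 = (1/1178853)*(1/32670) = 1/38513127510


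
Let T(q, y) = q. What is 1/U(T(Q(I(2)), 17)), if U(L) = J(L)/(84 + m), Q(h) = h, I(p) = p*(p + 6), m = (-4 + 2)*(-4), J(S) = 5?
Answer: 92/5 ≈ 18.400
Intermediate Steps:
m = 8 (m = -2*(-4) = 8)
I(p) = p*(6 + p)
U(L) = 5/92 (U(L) = 5/(84 + 8) = 5/92)
1/U(T(Q(I(2)), 17)) = 1/(5/92) = 92/5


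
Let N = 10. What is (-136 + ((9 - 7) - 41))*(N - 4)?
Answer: -1050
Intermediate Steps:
(-136 + ((9 - 7) - 41))*(N - 4) = (-136 + ((9 - 7) - 41))*(10 - 4) = (-136 + (2 - 41))*6 = (-136 - 39)*6 = -175*6 = -1050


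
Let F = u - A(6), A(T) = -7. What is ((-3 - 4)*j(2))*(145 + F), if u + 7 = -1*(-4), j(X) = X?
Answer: -2086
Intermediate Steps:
u = -3 (u = -7 - 1*(-4) = -7 + 4 = -3)
F = 4 (F = -3 - 1*(-7) = -3 + 7 = 4)
((-3 - 4)*j(2))*(145 + F) = ((-3 - 4)*2)*(145 + 4) = -7*2*149 = -14*149 = -2086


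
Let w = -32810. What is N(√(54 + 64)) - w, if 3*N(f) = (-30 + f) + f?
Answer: 32800 + 2*√118/3 ≈ 32807.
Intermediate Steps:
N(f) = -10 + 2*f/3 (N(f) = ((-30 + f) + f)/3 = (-30 + 2*f)/3 = -10 + 2*f/3)
N(√(54 + 64)) - w = (-10 + 2*√(54 + 64)/3) - 1*(-32810) = (-10 + 2*√118/3) + 32810 = 32800 + 2*√118/3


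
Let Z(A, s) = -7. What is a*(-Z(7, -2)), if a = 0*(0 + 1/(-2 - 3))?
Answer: 0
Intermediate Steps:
a = 0 (a = 0*(0 + 1/(-5)) = 0*(0 - ⅕) = 0*(-⅕) = 0)
a*(-Z(7, -2)) = 0*(-1*(-7)) = 0*7 = 0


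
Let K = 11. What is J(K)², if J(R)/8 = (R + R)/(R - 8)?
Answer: 30976/9 ≈ 3441.8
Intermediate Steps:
J(R) = 16*R/(-8 + R) (J(R) = 8*((R + R)/(R - 8)) = 8*((2*R)/(-8 + R)) = 8*(2*R/(-8 + R)) = 16*R/(-8 + R))
J(K)² = (16*11/(-8 + 11))² = (16*11/3)² = (16*11*(⅓))² = (176/3)² = 30976/9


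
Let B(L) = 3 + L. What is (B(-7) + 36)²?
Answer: 1024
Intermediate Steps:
(B(-7) + 36)² = ((3 - 7) + 36)² = (-4 + 36)² = 32² = 1024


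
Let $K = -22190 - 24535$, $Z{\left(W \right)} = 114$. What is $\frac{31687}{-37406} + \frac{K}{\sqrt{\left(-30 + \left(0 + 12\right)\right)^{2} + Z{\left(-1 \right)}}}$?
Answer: $- \frac{31687}{37406} - \frac{15575 \sqrt{438}}{146} \approx -2233.5$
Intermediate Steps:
$K = -46725$
$\frac{31687}{-37406} + \frac{K}{\sqrt{\left(-30 + \left(0 + 12\right)\right)^{2} + Z{\left(-1 \right)}}} = \frac{31687}{-37406} - \frac{46725}{\sqrt{\left(-30 + \left(0 + 12\right)\right)^{2} + 114}} = 31687 \left(- \frac{1}{37406}\right) - \frac{46725}{\sqrt{\left(-30 + 12\right)^{2} + 114}} = - \frac{31687}{37406} - \frac{46725}{\sqrt{\left(-18\right)^{2} + 114}} = - \frac{31687}{37406} - \frac{46725}{\sqrt{324 + 114}} = - \frac{31687}{37406} - \frac{46725}{\sqrt{438}} = - \frac{31687}{37406} - 46725 \frac{\sqrt{438}}{438} = - \frac{31687}{37406} - \frac{15575 \sqrt{438}}{146}$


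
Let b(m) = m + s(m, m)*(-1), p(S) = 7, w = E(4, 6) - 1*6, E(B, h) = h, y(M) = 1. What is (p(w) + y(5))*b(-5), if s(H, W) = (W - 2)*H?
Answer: -320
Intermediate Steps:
w = 0 (w = 6 - 1*6 = 6 - 6 = 0)
s(H, W) = H*(-2 + W) (s(H, W) = (-2 + W)*H = H*(-2 + W))
b(m) = m - m*(-2 + m) (b(m) = m + (m*(-2 + m))*(-1) = m - m*(-2 + m))
(p(w) + y(5))*b(-5) = (7 + 1)*(-5*(3 - 1*(-5))) = 8*(-5*(3 + 5)) = 8*(-5*8) = 8*(-40) = -320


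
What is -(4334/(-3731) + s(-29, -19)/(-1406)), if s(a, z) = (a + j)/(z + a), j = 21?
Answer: 36565355/31474716 ≈ 1.1617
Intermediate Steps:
s(a, z) = (21 + a)/(a + z) (s(a, z) = (a + 21)/(z + a) = (21 + a)/(a + z))
-(4334/(-3731) + s(-29, -19)/(-1406)) = -(4334/(-3731) + ((21 - 29)/(-29 - 19))/(-1406)) = -(4334*(-1/3731) + (-8/(-48))*(-1/1406)) = -(-4334/3731 - 1/48*(-8)*(-1/1406)) = -(-4334/3731 + (1/6)*(-1/1406)) = -(-4334/3731 - 1/8436) = -1*(-36565355/31474716) = 36565355/31474716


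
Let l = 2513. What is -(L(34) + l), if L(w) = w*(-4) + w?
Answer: -2411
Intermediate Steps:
L(w) = -3*w (L(w) = -4*w + w = -3*w)
-(L(34) + l) = -(-3*34 + 2513) = -(-102 + 2513) = -1*2411 = -2411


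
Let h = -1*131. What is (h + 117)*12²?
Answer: -2016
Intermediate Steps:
h = -131
(h + 117)*12² = (-131 + 117)*12² = -14*144 = -2016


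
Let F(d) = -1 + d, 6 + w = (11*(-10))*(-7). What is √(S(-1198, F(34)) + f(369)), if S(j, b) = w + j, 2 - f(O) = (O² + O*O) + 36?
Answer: 3*I*√30310 ≈ 522.29*I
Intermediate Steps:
w = 764 (w = -6 + (11*(-10))*(-7) = -6 - 110*(-7) = -6 + 770 = 764)
f(O) = -34 - 2*O² (f(O) = 2 - ((O² + O*O) + 36) = 2 - ((O² + O²) + 36) = 2 - (2*O² + 36) = 2 - (36 + 2*O²) = 2 + (-36 - 2*O²) = -34 - 2*O²)
S(j, b) = 764 + j
√(S(-1198, F(34)) + f(369)) = √((764 - 1198) + (-34 - 2*369²)) = √(-434 + (-34 - 2*136161)) = √(-434 + (-34 - 272322)) = √(-434 - 272356) = √(-272790) = 3*I*√30310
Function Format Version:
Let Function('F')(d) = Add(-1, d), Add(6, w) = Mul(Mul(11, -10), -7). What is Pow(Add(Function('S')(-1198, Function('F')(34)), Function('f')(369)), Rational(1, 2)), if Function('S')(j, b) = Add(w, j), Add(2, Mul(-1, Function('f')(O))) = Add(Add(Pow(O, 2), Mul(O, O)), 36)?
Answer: Mul(3, I, Pow(30310, Rational(1, 2))) ≈ Mul(522.29, I)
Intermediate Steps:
w = 764 (w = Add(-6, Mul(Mul(11, -10), -7)) = Add(-6, Mul(-110, -7)) = Add(-6, 770) = 764)
Function('f')(O) = Add(-34, Mul(-2, Pow(O, 2))) (Function('f')(O) = Add(2, Mul(-1, Add(Add(Pow(O, 2), Mul(O, O)), 36))) = Add(2, Mul(-1, Add(Add(Pow(O, 2), Pow(O, 2)), 36))) = Add(2, Mul(-1, Add(Mul(2, Pow(O, 2)), 36))) = Add(2, Mul(-1, Add(36, Mul(2, Pow(O, 2))))) = Add(2, Add(-36, Mul(-2, Pow(O, 2)))) = Add(-34, Mul(-2, Pow(O, 2))))
Function('S')(j, b) = Add(764, j)
Pow(Add(Function('S')(-1198, Function('F')(34)), Function('f')(369)), Rational(1, 2)) = Pow(Add(Add(764, -1198), Add(-34, Mul(-2, Pow(369, 2)))), Rational(1, 2)) = Pow(Add(-434, Add(-34, Mul(-2, 136161))), Rational(1, 2)) = Pow(Add(-434, Add(-34, -272322)), Rational(1, 2)) = Pow(Add(-434, -272356), Rational(1, 2)) = Pow(-272790, Rational(1, 2)) = Mul(3, I, Pow(30310, Rational(1, 2)))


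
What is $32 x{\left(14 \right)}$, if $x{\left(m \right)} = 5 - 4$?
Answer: $32$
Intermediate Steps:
$x{\left(m \right)} = 1$
$32 x{\left(14 \right)} = 32 \cdot 1 = 32$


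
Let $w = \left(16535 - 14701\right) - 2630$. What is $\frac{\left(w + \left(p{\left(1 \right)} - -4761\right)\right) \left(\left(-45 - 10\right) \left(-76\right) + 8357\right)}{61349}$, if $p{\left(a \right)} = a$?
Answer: $\frac{49721742}{61349} \approx 810.47$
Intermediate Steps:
$w = -796$ ($w = 1834 - 2630 = -796$)
$\frac{\left(w + \left(p{\left(1 \right)} - -4761\right)\right) \left(\left(-45 - 10\right) \left(-76\right) + 8357\right)}{61349} = \frac{\left(-796 + \left(1 - -4761\right)\right) \left(\left(-45 - 10\right) \left(-76\right) + 8357\right)}{61349} = \left(-796 + \left(1 + 4761\right)\right) \left(\left(-55\right) \left(-76\right) + 8357\right) \frac{1}{61349} = \left(-796 + 4762\right) \left(4180 + 8357\right) \frac{1}{61349} = 3966 \cdot 12537 \cdot \frac{1}{61349} = 49721742 \cdot \frac{1}{61349} = \frac{49721742}{61349}$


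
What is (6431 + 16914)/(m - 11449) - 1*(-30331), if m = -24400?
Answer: 1087312674/35849 ≈ 30330.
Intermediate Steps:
(6431 + 16914)/(m - 11449) - 1*(-30331) = (6431 + 16914)/(-24400 - 11449) - 1*(-30331) = 23345/(-35849) + 30331 = 23345*(-1/35849) + 30331 = -23345/35849 + 30331 = 1087312674/35849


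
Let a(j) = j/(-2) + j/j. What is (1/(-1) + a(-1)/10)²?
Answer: 289/400 ≈ 0.72250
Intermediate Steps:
a(j) = 1 - j/2 (a(j) = j*(-½) + 1 = -j/2 + 1 = 1 - j/2)
(1/(-1) + a(-1)/10)² = (1/(-1) + (1 - ½*(-1))/10)² = (1*(-1) + (1 + ½)*(⅒))² = (-1 + (3/2)*(⅒))² = (-1 + 3/20)² = (-17/20)² = 289/400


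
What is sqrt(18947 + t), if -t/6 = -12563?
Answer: 35*sqrt(77) ≈ 307.12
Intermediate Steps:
t = 75378 (t = -6*(-12563) = 75378)
sqrt(18947 + t) = sqrt(18947 + 75378) = sqrt(94325) = 35*sqrt(77)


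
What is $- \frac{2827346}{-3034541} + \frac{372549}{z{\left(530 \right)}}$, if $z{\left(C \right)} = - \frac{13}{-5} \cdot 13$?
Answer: $\frac{5653053896519}{512837429} \approx 11023.0$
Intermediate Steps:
$z{\left(C \right)} = \frac{169}{5}$ ($z{\left(C \right)} = \left(-13\right) \left(- \frac{1}{5}\right) 13 = \frac{13}{5} \cdot 13 = \frac{169}{5}$)
$- \frac{2827346}{-3034541} + \frac{372549}{z{\left(530 \right)}} = - \frac{2827346}{-3034541} + \frac{372549}{\frac{169}{5}} = \left(-2827346\right) \left(- \frac{1}{3034541}\right) + 372549 \cdot \frac{5}{169} = \frac{2827346}{3034541} + \frac{1862745}{169} = \frac{5653053896519}{512837429}$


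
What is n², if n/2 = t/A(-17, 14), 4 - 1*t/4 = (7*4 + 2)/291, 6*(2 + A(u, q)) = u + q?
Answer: 36578304/235225 ≈ 155.50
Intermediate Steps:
A(u, q) = -2 + q/6 + u/6 (A(u, q) = -2 + (u + q)/6 = -2 + (q + u)/6 = -2 + (q/6 + u/6) = -2 + q/6 + u/6)
t = 1512/97 (t = 16 - 4*(7*4 + 2)/291 = 16 - 4*(28 + 2)/291 = 16 - 120/291 = 16 - 4*10/97 = 16 - 40/97 = 1512/97 ≈ 15.588)
n = -6048/485 (n = 2*(1512/(97*(-2 + (⅙)*14 + (⅙)*(-17)))) = 2*(1512/(97*(-2 + 7/3 - 17/6))) = 2*(1512/(97*(-5/2))) = 2*((1512/97)*(-⅖)) = 2*(-3024/485) = -6048/485 ≈ -12.470)
n² = (-6048/485)² = 36578304/235225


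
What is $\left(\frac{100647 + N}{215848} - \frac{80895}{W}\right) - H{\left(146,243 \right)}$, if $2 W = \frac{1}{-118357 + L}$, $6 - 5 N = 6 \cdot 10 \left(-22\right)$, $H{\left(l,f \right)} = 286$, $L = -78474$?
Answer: $\frac{34368707762549521}{1079240} \approx 3.1845 \cdot 10^{10}$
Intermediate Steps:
$N = \frac{1326}{5}$ ($N = \frac{6}{5} - \frac{6 \cdot 10 \left(-22\right)}{5} = \frac{6}{5} - \frac{60 \left(-22\right)}{5} = \frac{6}{5} - -264 = \frac{6}{5} + 264 = \frac{1326}{5} \approx 265.2$)
$W = - \frac{1}{393662}$ ($W = \frac{1}{2 \left(-118357 - 78474\right)} = \frac{1}{2 \left(-196831\right)} = \frac{1}{2} \left(- \frac{1}{196831}\right) = - \frac{1}{393662} \approx -2.5403 \cdot 10^{-6}$)
$\left(\frac{100647 + N}{215848} - \frac{80895}{W}\right) - H{\left(146,243 \right)} = \left(\frac{100647 + \frac{1326}{5}}{215848} - \frac{80895}{- \frac{1}{393662}}\right) - 286 = \left(\frac{504561}{5} \cdot \frac{1}{215848} - -31845287490\right) - 286 = \left(\frac{504561}{1079240} + 31845287490\right) - 286 = \frac{34368708071212161}{1079240} - 286 = \frac{34368707762549521}{1079240}$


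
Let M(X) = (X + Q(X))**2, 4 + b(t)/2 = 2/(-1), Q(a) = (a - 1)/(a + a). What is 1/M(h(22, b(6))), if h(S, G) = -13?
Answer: 169/26244 ≈ 0.0064396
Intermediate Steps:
Q(a) = (-1 + a)/(2*a) (Q(a) = (-1 + a)/((2*a)) = (-1 + a)*(1/(2*a)) = (-1 + a)/(2*a))
b(t) = -12 (b(t) = -8 + 2*(2/(-1)) = -8 + 2*(2*(-1)) = -8 + 2*(-2) = -8 - 4 = -12)
M(X) = (X + (-1 + X)/(2*X))**2
1/M(h(22, b(6))) = 1/((1/4)*(-1 - 13 + 2*(-13)**2)**2/(-13)**2) = 1/((1/4)*(1/169)*(-1 - 13 + 2*169)**2) = 1/((1/4)*(1/169)*(-1 - 13 + 338)**2) = 1/((1/4)*(1/169)*324**2) = 1/((1/4)*(1/169)*104976) = 1/(26244/169) = 169/26244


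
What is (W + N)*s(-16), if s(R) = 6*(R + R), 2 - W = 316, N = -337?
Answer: 124992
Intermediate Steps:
W = -314 (W = 2 - 1*316 = 2 - 316 = -314)
s(R) = 12*R (s(R) = 6*(2*R) = 12*R)
(W + N)*s(-16) = (-314 - 337)*(12*(-16)) = -651*(-192) = 124992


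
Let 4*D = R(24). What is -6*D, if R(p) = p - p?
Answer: 0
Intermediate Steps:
R(p) = 0
D = 0 (D = (1/4)*0 = 0)
-6*D = -6*0 = 0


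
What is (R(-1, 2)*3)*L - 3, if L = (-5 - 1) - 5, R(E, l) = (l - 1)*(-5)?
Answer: 162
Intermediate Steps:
R(E, l) = 5 - 5*l (R(E, l) = (-1 + l)*(-5) = 5 - 5*l)
L = -11 (L = -6 - 5 = -11)
(R(-1, 2)*3)*L - 3 = ((5 - 5*2)*3)*(-11) - 3 = ((5 - 10)*3)*(-11) - 3 = -5*3*(-11) - 3 = -15*(-11) - 3 = 165 - 3 = 162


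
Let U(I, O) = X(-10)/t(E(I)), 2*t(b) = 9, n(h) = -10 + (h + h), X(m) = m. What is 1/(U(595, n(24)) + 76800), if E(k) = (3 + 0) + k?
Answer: 9/691180 ≈ 1.3021e-5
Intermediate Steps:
n(h) = -10 + 2*h
E(k) = 3 + k
t(b) = 9/2 (t(b) = (½)*9 = 9/2)
U(I, O) = -20/9 (U(I, O) = -10/9/2 = -10*2/9 = -20/9)
1/(U(595, n(24)) + 76800) = 1/(-20/9 + 76800) = 1/(691180/9) = 9/691180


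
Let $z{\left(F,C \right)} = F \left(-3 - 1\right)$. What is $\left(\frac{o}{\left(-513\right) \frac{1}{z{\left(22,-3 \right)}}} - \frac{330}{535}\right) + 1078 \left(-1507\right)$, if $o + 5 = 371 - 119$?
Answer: $- \frac{4693192768}{2889} \approx -1.6245 \cdot 10^{6}$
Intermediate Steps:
$z{\left(F,C \right)} = - 4 F$ ($z{\left(F,C \right)} = F \left(-4\right) = - 4 F$)
$o = 247$ ($o = -5 + \left(371 - 119\right) = -5 + 252 = 247$)
$\left(\frac{o}{\left(-513\right) \frac{1}{z{\left(22,-3 \right)}}} - \frac{330}{535}\right) + 1078 \left(-1507\right) = \left(\frac{247}{\left(-513\right) \frac{1}{\left(-4\right) 22}} - \frac{330}{535}\right) + 1078 \left(-1507\right) = \left(\frac{247}{\left(-513\right) \frac{1}{-88}} - \frac{66}{107}\right) - 1624546 = \left(\frac{247}{\left(-513\right) \left(- \frac{1}{88}\right)} - \frac{66}{107}\right) - 1624546 = \left(\frac{247}{\frac{513}{88}} - \frac{66}{107}\right) - 1624546 = \left(247 \cdot \frac{88}{513} - \frac{66}{107}\right) - 1624546 = \left(\frac{1144}{27} - \frac{66}{107}\right) - 1624546 = \frac{120626}{2889} - 1624546 = - \frac{4693192768}{2889}$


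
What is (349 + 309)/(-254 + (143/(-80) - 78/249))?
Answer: -4369120/1700509 ≈ -2.5693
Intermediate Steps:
(349 + 309)/(-254 + (143/(-80) - 78/249)) = 658/(-254 + (143*(-1/80) - 78*1/249)) = 658/(-254 + (-143/80 - 26/83)) = 658/(-254 - 13949/6640) = 658/(-1700509/6640) = 658*(-6640/1700509) = -4369120/1700509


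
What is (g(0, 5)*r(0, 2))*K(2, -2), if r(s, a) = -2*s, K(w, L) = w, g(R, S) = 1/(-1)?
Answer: 0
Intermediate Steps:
g(R, S) = -1
(g(0, 5)*r(0, 2))*K(2, -2) = -(-2)*0*2 = -1*0*2 = 0*2 = 0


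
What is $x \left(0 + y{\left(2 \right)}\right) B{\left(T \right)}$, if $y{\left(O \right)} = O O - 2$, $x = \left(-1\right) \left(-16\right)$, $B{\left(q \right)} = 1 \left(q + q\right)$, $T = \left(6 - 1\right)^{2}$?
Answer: $1600$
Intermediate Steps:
$T = 25$ ($T = 5^{2} = 25$)
$B{\left(q \right)} = 2 q$ ($B{\left(q \right)} = 1 \cdot 2 q = 2 q$)
$x = 16$
$y{\left(O \right)} = -2 + O^{2}$ ($y{\left(O \right)} = O^{2} - 2 = -2 + O^{2}$)
$x \left(0 + y{\left(2 \right)}\right) B{\left(T \right)} = 16 \left(0 - \left(2 - 2^{2}\right)\right) 2 \cdot 25 = 16 \left(0 + \left(-2 + 4\right)\right) 50 = 16 \left(0 + 2\right) 50 = 16 \cdot 2 \cdot 50 = 32 \cdot 50 = 1600$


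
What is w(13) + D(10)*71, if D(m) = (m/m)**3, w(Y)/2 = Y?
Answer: 97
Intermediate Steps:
w(Y) = 2*Y
D(m) = 1 (D(m) = 1**3 = 1)
w(13) + D(10)*71 = 2*13 + 1*71 = 26 + 71 = 97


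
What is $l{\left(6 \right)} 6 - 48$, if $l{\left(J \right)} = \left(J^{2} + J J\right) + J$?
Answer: $420$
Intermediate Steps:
$l{\left(J \right)} = J + 2 J^{2}$ ($l{\left(J \right)} = \left(J^{2} + J^{2}\right) + J = 2 J^{2} + J = J + 2 J^{2}$)
$l{\left(6 \right)} 6 - 48 = 6 \left(1 + 2 \cdot 6\right) 6 - 48 = 6 \left(1 + 12\right) 6 - 48 = 6 \cdot 13 \cdot 6 - 48 = 78 \cdot 6 - 48 = 468 - 48 = 420$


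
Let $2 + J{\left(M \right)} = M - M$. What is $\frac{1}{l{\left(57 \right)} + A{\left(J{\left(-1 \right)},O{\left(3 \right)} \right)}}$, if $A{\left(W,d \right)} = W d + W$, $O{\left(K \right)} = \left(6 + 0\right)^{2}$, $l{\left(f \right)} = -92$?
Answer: $- \frac{1}{166} \approx -0.0060241$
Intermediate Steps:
$J{\left(M \right)} = -2$ ($J{\left(M \right)} = -2 + \left(M - M\right) = -2 + 0 = -2$)
$O{\left(K \right)} = 36$ ($O{\left(K \right)} = 6^{2} = 36$)
$A{\left(W,d \right)} = W + W d$
$\frac{1}{l{\left(57 \right)} + A{\left(J{\left(-1 \right)},O{\left(3 \right)} \right)}} = \frac{1}{-92 - 2 \left(1 + 36\right)} = \frac{1}{-92 - 74} = \frac{1}{-166} = - \frac{1}{166}$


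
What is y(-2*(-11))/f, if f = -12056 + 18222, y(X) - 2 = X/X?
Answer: 3/6166 ≈ 0.00048654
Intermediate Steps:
y(X) = 3 (y(X) = 2 + X/X = 2 + 1 = 3)
f = 6166
y(-2*(-11))/f = 3/6166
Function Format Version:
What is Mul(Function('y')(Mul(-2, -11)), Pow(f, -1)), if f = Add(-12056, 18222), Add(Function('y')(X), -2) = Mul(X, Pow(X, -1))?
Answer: Rational(3, 6166) ≈ 0.00048654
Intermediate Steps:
Function('y')(X) = 3 (Function('y')(X) = Add(2, Mul(X, Pow(X, -1))) = Add(2, 1) = 3)
f = 6166
Mul(Function('y')(Mul(-2, -11)), Pow(f, -1)) = Mul(3, Pow(6166, -1)) = Mul(3, Rational(1, 6166)) = Rational(3, 6166)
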